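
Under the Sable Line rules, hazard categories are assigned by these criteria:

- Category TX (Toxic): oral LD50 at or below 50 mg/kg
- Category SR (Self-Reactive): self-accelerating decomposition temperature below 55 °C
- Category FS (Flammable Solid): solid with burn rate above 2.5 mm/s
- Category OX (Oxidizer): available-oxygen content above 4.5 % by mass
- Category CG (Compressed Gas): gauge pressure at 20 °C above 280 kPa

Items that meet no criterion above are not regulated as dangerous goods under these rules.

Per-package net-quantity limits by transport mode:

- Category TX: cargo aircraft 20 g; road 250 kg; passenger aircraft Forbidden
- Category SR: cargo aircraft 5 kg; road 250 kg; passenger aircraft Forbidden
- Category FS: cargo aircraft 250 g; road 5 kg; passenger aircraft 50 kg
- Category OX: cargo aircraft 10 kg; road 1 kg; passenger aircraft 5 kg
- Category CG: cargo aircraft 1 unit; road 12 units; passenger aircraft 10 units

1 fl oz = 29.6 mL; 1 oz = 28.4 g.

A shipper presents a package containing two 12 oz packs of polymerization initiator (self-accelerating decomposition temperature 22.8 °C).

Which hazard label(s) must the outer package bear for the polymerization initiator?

The polymerization initiator has self-accelerating decomposition temperature 22.8 °C, which is < 55 °C, so it is Category SR (Self-Reactive).
Only the Category SR label is required.

Category SR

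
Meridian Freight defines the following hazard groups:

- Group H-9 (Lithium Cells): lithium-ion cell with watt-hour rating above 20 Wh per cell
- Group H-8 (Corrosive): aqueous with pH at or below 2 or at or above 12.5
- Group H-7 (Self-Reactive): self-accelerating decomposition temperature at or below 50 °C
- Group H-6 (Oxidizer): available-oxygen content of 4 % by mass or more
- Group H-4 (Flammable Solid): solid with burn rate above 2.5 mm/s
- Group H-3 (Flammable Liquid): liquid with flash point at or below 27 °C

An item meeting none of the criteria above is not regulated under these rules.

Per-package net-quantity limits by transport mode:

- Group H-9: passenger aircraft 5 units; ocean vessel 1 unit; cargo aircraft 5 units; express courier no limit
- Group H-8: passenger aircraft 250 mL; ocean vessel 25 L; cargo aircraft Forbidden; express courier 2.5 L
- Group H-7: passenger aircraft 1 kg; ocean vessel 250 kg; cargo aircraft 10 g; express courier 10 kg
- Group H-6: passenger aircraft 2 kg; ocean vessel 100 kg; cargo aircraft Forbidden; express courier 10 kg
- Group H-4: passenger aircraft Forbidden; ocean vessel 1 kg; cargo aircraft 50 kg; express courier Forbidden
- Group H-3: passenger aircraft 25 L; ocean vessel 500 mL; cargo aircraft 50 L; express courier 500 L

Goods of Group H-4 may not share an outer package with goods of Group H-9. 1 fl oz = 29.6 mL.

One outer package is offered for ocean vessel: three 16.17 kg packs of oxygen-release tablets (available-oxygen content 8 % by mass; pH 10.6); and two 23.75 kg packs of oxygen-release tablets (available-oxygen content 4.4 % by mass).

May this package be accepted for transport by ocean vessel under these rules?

The oxygen-release tablets have available-oxygen content 8 % by mass, which is ≥ 4 % by mass, so they are Group H-6 (Oxidizer).
The oxygen-release tablets have available-oxygen content 4.4 % by mass, which is ≥ 4 % by mass, so they are Group H-6 (Oxidizer).
Group H-6 net quantity: (three 16.17 kg packs = 48.51 kg) + (two 23.75 kg packs = 47.5 kg) = 96.01 kg.
96.01 kg ≤ 100 kg (ocean vessel limit, Group H-6) — within limit.

Yes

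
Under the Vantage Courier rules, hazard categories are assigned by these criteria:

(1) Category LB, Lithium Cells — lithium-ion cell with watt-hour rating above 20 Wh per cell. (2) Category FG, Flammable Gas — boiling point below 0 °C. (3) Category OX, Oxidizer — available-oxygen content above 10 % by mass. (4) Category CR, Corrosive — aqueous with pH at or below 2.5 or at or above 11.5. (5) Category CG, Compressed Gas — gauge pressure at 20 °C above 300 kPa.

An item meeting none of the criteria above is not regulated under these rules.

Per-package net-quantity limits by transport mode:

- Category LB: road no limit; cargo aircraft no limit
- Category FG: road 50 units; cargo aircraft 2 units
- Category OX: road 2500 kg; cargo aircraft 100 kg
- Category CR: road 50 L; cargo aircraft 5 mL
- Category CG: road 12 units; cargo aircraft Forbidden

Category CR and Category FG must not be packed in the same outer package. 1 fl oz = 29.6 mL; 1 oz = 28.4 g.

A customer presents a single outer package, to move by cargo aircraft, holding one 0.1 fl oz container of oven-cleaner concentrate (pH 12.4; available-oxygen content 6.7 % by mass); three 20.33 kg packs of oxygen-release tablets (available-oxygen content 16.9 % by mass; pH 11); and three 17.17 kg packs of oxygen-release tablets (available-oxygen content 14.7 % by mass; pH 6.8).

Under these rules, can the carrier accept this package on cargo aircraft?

No

With pH 12.4 (≥ 11.5), the oven-cleaner concentrate falls in Category CR.
With available-oxygen content 16.9 % by mass (> 10 % by mass), the oxygen-release tablets fall in Category OX.
The oxygen-release tablets have available-oxygen content 14.7 % by mass, which is > 10 % by mass, so they are Category OX (Oxidizer).
Total Category OX: (three 20.33 kg packs = 60.99 kg) + (three 17.17 kg packs = 51.51 kg) = 112.5 kg.
112.5 kg > 100 kg (cargo aircraft limit, Category OX) — over the limit.
Category CR quantity: one 0.1 fl oz container = 2.96 mL.
2.96 mL is within the cargo aircraft limit of 5 mL for Category CR.
The segregation rule (Category CR with Category FG) does not apply to Category OX with Category CR.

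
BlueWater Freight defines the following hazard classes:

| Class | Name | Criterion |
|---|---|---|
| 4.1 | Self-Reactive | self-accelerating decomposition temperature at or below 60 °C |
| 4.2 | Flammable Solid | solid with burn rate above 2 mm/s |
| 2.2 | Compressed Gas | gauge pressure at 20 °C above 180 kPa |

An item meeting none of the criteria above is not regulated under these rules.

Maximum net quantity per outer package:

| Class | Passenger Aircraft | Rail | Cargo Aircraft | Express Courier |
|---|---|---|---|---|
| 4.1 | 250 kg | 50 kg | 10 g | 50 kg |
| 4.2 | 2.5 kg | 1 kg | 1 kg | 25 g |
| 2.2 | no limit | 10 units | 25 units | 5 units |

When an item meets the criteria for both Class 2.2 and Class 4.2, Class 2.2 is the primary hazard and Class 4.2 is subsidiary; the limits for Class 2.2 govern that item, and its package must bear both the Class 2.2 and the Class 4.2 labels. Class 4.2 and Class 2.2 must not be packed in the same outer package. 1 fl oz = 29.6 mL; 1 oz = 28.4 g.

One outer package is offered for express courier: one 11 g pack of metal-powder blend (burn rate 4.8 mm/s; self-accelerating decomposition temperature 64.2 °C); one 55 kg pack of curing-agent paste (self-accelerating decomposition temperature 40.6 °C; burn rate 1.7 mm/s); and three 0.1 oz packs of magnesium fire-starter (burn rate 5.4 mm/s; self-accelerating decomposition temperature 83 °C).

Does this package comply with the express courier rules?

Burn rate 4.8 mm/s meets the Class 4.2 criterion (Flammable Solid), so the metal-powder blend is Class 4.2.
With self-accelerating decomposition temperature 40.6 °C (≤ 60 °C), the curing-agent paste falls in Class 4.1.
The magnesium fire-starter has burn rate 5.4 mm/s, which is > 2 mm/s, so it is Class 4.2 (Flammable Solid).
Class 4.2 net quantity: 11 g + (three 0.1 oz packs = 8.52 g) = 19.52 g.
19.52 g is within the express courier limit of 25 g for Class 4.2.
Class 4.1 quantity: 55 kg.
55 kg > 50 kg (express courier limit, Class 4.1) — over the limit.
The segregation rule (Class 4.2 with Class 2.2) does not apply to Class 4.2 with Class 4.1.

No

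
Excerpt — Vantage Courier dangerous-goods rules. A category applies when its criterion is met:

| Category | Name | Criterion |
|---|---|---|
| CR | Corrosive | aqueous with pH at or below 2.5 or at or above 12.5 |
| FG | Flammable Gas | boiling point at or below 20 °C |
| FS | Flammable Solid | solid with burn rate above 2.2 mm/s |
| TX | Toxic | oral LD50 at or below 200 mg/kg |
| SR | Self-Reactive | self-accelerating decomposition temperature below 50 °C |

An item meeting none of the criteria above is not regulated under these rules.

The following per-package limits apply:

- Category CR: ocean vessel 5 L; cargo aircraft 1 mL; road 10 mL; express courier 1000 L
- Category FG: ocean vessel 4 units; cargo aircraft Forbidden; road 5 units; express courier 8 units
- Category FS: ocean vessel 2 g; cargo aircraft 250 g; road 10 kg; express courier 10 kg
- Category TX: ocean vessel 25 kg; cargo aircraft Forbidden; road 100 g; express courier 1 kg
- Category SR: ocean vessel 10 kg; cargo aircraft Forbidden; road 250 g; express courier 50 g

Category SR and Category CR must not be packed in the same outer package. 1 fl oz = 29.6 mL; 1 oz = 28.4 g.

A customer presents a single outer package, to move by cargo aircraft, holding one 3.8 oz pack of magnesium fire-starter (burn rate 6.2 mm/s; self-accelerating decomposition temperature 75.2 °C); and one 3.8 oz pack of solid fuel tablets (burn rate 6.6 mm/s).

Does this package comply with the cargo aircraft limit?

Yes

Burn rate 6.2 mm/s meets the Category FS criterion (Flammable Solid), so the magnesium fire-starter is Category FS.
Burn rate 6.6 mm/s meets the Category FS criterion (Flammable Solid), so the solid fuel tablets are Category FS.
Category FS net quantity: (one 3.8 oz pack = 107.92 g) + (one 3.8 oz pack = 107.92 g) = 215.84 g.
That is within the Category FS cargo aircraft limit of 250 g.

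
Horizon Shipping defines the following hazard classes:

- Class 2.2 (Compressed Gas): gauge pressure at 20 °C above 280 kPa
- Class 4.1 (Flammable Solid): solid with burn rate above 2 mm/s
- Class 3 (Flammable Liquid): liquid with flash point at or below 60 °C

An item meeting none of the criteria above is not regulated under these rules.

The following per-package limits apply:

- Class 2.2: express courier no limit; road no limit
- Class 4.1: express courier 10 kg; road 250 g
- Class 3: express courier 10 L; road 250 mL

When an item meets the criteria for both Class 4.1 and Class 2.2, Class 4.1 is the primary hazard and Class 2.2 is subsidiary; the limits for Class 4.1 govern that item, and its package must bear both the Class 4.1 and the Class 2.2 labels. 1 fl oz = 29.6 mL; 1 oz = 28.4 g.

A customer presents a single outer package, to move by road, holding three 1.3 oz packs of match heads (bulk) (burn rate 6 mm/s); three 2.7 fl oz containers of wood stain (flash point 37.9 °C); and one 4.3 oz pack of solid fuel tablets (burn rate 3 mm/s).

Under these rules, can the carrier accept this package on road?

Yes

With burn rate 6 mm/s (> 2 mm/s), the match heads (bulk) fall in Class 4.1.
Flash point 37.9 °C meets the Class 3 criterion (Flammable Liquid), so the wood stain is Class 3.
Burn rate 3 mm/s meets the Class 4.1 criterion (Flammable Solid), so the solid fuel tablets are Class 4.1.
Class 4.1 net quantity: (three 1.3 oz packs = 110.76 g) + (one 4.3 oz pack = 122.12 g) = 232.88 g.
232.88 g is within the road limit of 250 g for Class 4.1.
Class 3 quantity: three 2.7 fl oz containers = 239.76 mL.
239.76 mL is within the road limit of 250 mL for Class 3.
Every hazard class is within its road limit and no segregation rule is violated.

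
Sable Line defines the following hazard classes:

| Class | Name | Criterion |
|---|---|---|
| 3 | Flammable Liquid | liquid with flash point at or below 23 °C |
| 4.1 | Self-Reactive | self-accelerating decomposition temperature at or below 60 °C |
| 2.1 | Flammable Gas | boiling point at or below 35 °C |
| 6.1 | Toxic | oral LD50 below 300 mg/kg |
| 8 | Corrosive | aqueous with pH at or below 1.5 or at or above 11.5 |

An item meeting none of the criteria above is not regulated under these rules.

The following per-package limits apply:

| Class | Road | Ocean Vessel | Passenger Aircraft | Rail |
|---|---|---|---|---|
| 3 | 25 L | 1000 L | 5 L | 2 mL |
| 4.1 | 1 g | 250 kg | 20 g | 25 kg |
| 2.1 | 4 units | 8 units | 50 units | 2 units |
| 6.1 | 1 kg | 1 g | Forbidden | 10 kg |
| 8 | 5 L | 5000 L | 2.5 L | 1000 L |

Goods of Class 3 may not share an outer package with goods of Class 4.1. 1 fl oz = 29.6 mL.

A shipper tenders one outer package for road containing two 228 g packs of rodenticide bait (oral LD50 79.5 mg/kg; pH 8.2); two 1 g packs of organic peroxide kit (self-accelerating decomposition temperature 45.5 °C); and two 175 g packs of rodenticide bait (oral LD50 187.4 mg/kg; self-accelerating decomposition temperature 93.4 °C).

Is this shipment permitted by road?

Rodenticide bait: oral LD50 79.5 mg/kg < 300 mg/kg → Class 6.1 (Toxic).
The organic peroxide kit has self-accelerating decomposition temperature 45.5 °C, which is ≤ 60 °C, so it is Class 4.1 (Self-Reactive).
With oral LD50 187.4 mg/kg (< 300 mg/kg), the rodenticide bait falls in Class 6.1.
Total Class 6.1: (two 228 g packs = 456 g) + (two 175 g packs = 350 g) = 806 g.
That is within the Class 6.1 road limit of 1 kg.
Class 4.1 quantity: two 1 g packs = 2 g.
2 g > 1 g (road limit, Class 4.1) — over the limit.
The segregation rule (Class 3 with Class 4.1) does not apply to Class 6.1 with Class 4.1.

No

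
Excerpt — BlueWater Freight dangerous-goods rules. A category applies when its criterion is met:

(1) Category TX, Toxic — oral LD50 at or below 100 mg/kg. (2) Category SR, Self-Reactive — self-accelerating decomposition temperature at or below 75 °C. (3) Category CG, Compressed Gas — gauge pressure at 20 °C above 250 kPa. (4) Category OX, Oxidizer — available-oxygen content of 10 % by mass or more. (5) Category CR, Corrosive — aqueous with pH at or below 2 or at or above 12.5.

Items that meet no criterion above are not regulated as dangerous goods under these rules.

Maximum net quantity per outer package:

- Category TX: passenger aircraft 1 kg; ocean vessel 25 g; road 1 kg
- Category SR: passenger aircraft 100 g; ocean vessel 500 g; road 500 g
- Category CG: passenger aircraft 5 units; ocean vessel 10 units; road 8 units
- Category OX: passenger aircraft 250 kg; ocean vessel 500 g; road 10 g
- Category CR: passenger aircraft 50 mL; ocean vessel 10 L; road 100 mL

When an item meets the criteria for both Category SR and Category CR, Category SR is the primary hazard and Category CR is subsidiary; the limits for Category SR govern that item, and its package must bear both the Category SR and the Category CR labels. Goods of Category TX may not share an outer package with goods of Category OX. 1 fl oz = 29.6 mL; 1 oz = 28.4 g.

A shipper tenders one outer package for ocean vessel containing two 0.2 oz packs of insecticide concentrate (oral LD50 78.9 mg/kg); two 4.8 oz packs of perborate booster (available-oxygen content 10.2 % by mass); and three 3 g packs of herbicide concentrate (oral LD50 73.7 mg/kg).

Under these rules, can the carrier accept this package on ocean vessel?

No

With oral LD50 78.9 mg/kg (≤ 100 mg/kg), the insecticide concentrate falls in Category TX.
Available-oxygen content 10.2 % by mass meets the Category OX criterion (Oxidizer), so the perborate booster is Category OX.
Oral LD50 73.7 mg/kg meets the Category TX criterion (Toxic), so the herbicide concentrate is Category TX.
Category TX net quantity: (two 0.2 oz packs = 11.36 g) + (three 3 g packs = 9 g) = 20.36 g.
20.36 g is within the ocean vessel limit of 25 g for Category TX.
Category OX quantity: two 4.8 oz packs = 272.64 g.
272.64 g is within the ocean vessel limit of 500 g for Category OX.
Category TX and Category OX may not share an outer package.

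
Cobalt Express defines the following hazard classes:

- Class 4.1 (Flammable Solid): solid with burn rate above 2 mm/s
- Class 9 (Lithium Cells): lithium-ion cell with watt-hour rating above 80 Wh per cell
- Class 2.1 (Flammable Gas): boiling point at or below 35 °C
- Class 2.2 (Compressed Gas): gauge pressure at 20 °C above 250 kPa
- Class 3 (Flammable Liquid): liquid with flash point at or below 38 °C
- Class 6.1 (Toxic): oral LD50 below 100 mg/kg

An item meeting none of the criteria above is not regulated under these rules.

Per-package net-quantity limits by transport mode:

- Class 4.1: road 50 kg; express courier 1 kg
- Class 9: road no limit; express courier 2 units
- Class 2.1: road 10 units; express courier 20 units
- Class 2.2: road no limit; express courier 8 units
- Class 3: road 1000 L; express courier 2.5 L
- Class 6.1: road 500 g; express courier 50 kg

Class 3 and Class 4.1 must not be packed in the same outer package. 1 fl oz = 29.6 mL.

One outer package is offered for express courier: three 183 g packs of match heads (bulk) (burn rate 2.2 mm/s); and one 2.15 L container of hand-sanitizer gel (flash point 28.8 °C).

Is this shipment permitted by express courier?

With burn rate 2.2 mm/s (> 2 mm/s), the match heads (bulk) fall in Class 4.1.
Hand-sanitizer gel: flash point 28.8 °C ≤ 38 °C → Class 3 (Flammable Liquid).
Class 3 quantity: 2.15 L.
2.15 L is within the express courier limit of 2.5 L for Class 3.
Class 4.1 quantity: three 183 g packs = 549 g.
549 g ≤ 1 kg (express courier limit, Class 4.1) — within limit.
Class 3 and Class 4.1 may not share an outer package.

No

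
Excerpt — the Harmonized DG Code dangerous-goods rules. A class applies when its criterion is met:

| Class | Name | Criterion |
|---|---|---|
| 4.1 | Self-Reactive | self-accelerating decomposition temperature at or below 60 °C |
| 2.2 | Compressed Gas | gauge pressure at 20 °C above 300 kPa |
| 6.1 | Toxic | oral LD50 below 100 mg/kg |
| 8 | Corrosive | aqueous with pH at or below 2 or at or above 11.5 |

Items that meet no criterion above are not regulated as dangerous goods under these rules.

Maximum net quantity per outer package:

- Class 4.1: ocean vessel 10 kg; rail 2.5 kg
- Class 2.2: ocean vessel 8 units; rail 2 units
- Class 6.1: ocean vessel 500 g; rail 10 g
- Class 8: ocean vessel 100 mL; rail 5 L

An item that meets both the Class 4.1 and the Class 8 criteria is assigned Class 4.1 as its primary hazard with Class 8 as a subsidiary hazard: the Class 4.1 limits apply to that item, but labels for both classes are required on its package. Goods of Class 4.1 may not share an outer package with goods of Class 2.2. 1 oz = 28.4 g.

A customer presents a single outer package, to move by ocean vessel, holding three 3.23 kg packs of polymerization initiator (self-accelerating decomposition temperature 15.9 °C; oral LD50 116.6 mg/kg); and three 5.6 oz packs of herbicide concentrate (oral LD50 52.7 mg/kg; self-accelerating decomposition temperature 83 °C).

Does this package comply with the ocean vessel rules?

Yes

Polymerization initiator: self-accelerating decomposition temperature 15.9 °C ≤ 60 °C → Class 4.1 (Self-Reactive).
The herbicide concentrate has oral LD50 52.7 mg/kg, which is < 100 mg/kg, so it is Class 6.1 (Toxic).
Class 4.1 quantity: three 3.23 kg packs = 9.69 kg.
That is within the Class 4.1 ocean vessel limit of 10 kg.
Class 6.1 quantity: three 5.6 oz packs = 477.12 g.
477.12 g is within the ocean vessel limit of 500 g for Class 6.1.
The segregation rule (Class 4.1 with Class 2.2) does not apply to Class 4.1 with Class 6.1.
Every hazard class is within its ocean vessel limit and no segregation rule is violated.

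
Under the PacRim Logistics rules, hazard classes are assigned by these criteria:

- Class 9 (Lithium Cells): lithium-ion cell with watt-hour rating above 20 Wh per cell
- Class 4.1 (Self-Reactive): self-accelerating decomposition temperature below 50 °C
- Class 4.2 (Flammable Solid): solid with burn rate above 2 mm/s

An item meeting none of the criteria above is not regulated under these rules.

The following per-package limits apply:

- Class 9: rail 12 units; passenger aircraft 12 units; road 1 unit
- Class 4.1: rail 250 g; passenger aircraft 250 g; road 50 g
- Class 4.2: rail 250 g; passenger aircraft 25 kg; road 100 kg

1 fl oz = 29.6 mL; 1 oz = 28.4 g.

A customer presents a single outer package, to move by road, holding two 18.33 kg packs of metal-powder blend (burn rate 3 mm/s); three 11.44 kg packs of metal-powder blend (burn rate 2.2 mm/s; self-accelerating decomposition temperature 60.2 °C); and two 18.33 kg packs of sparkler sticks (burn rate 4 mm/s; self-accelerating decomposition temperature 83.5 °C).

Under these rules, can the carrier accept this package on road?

With burn rate 3 mm/s (> 2 mm/s), the metal-powder blend falls in Class 4.2.
Metal-powder blend: burn rate 2.2 mm/s > 2 mm/s → Class 4.2 (Flammable Solid).
The sparkler sticks have burn rate 4 mm/s, which is > 2 mm/s, so they are Class 4.2 (Flammable Solid).
Total Class 4.2: (two 18.33 kg packs = 36.66 kg) + (three 11.44 kg packs = 34.32 kg) + (two 18.33 kg packs = 36.66 kg) = 107.64 kg.
That exceeds the Class 4.2 road limit of 100 kg.

No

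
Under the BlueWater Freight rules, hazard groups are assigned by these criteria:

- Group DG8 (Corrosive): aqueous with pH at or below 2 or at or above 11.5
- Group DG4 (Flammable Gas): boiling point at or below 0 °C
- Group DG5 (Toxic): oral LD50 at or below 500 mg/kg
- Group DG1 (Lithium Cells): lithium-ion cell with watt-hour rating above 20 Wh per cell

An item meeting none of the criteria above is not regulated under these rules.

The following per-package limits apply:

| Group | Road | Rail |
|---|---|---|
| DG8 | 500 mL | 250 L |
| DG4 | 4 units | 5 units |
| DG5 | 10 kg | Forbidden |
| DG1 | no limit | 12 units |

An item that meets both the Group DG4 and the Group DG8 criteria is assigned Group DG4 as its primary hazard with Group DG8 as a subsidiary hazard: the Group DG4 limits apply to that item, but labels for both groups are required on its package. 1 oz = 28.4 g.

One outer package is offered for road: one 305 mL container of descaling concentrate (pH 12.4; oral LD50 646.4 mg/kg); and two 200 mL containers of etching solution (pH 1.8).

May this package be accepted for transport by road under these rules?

No

pH 12.4 meets the Group DG8 criterion (Corrosive), so the descaling concentrate is Group DG8.
Etching solution: pH 1.8 ≤ 2 → Group DG8 (Corrosive).
Group DG8 net quantity: 305 mL + (two 200 mL containers = 400 mL) = 705 mL.
705 mL exceeds the road limit of 500 mL for Group DG8.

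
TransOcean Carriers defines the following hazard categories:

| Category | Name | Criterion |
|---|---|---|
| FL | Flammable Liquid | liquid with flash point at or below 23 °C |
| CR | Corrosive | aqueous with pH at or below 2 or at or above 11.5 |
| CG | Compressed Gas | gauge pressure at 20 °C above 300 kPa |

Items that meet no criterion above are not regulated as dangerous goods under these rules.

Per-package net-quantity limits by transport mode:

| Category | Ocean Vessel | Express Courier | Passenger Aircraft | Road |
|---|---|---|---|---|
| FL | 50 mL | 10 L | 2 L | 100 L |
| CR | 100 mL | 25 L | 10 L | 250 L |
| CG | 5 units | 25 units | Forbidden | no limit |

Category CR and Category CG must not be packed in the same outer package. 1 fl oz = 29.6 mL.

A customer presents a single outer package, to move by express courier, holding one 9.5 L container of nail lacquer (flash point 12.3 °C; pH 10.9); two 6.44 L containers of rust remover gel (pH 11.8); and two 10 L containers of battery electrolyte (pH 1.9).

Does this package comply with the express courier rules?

Nail lacquer: flash point 12.3 °C ≤ 23 °C → Category FL (Flammable Liquid).
With pH 11.8 (≥ 11.5), the rust remover gel falls in Category CR.
Battery electrolyte: pH 1.9 ≤ 2 → Category CR (Corrosive).
Category FL quantity: 9.5 L.
9.5 L ≤ 10 L (express courier limit, Category FL) — within limit.
Category CR net quantity: (two 6.44 L containers = 12.88 L) + (two 10 L containers = 20 L) = 32.88 L.
That exceeds the Category CR express courier limit of 25 L.
The segregation rule (Category CR with Category CG) does not apply to Category FL with Category CR.

No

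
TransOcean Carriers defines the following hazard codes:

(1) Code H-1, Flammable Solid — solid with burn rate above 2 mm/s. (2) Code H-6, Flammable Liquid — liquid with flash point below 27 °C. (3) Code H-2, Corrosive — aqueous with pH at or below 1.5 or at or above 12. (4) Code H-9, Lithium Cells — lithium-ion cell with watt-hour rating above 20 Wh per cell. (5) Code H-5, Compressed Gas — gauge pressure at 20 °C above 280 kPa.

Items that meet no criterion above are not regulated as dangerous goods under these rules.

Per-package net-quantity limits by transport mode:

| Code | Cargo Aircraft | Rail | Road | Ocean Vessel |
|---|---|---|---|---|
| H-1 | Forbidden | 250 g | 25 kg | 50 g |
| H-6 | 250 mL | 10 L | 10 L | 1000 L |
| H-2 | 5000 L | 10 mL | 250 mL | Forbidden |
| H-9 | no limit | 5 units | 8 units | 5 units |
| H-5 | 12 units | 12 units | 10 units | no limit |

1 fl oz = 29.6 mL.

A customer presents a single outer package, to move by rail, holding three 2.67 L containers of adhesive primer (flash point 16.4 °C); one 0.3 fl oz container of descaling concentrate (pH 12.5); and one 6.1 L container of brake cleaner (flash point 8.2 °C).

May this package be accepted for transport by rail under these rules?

The adhesive primer has flash point 16.4 °C, which is < 27 °C, so it is Code H-6 (Flammable Liquid).
The descaling concentrate has pH 12.5, which is ≥ 12, so it is Code H-2 (Corrosive).
With flash point 8.2 °C (< 27 °C), the brake cleaner falls in Code H-6.
Total Code H-6: (three 2.67 L containers = 8.01 L) + 6.1 L = 14.11 L.
14.11 L > 10 L (rail limit, Code H-6) — over the limit.
Code H-2 quantity: one 0.3 fl oz container = 8.88 mL.
8.88 mL ≤ 10 mL (rail limit, Code H-2) — within limit.

No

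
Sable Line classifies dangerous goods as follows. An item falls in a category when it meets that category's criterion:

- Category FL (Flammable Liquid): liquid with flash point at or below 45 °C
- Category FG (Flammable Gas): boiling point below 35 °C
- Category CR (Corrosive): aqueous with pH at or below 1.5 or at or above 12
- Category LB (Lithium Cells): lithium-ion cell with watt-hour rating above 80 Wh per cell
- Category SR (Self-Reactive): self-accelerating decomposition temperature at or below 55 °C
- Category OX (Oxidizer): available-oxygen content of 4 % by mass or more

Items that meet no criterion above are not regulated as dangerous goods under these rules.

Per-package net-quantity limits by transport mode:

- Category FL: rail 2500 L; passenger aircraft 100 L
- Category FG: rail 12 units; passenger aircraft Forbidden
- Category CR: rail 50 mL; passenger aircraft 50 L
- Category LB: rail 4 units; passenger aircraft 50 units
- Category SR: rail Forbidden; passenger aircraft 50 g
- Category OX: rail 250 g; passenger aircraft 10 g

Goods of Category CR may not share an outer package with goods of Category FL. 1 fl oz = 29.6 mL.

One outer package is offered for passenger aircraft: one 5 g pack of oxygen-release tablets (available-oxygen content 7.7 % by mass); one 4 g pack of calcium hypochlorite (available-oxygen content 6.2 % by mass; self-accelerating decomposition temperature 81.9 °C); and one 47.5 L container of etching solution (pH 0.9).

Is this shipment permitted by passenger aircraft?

Yes

The oxygen-release tablets have available-oxygen content 7.7 % by mass, which is ≥ 4 % by mass, so they are Category OX (Oxidizer).
Calcium hypochlorite: available-oxygen content 6.2 % by mass ≥ 4 % by mass → Category OX (Oxidizer).
Etching solution: pH 0.9 ≤ 1.5 → Category CR (Corrosive).
Total Category OX: 5 g + 4 g = 9 g.
9 g ≤ 10 g (passenger aircraft limit, Category OX) — within limit.
Category CR quantity: 47.5 L.
47.5 L is within the passenger aircraft limit of 50 L for Category CR.
The segregation rule (Category CR with Category FL) does not apply to Category OX with Category CR.
Every hazard category is within its passenger aircraft limit and no segregation rule is violated.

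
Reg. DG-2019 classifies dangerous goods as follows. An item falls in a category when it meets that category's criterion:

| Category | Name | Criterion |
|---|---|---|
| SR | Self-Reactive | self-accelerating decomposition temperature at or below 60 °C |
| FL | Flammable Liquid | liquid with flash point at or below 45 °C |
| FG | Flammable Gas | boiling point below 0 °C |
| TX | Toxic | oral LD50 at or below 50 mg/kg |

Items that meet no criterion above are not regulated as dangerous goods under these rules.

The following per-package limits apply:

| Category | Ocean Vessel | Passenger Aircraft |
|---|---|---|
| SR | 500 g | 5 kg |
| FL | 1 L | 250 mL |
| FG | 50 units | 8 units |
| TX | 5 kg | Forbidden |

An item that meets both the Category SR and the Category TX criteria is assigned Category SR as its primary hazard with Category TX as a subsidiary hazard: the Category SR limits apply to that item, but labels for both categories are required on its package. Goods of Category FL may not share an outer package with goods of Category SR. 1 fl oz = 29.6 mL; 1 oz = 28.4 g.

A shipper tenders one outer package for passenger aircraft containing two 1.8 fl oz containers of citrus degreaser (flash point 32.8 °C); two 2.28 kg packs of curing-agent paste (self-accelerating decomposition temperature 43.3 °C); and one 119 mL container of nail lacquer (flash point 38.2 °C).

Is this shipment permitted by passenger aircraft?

With flash point 32.8 °C (≤ 45 °C), the citrus degreaser falls in Category FL.
The curing-agent paste has self-accelerating decomposition temperature 43.3 °C, which is ≤ 60 °C, so it is Category SR (Self-Reactive).
With flash point 38.2 °C (≤ 45 °C), the nail lacquer falls in Category FL.
Category FL net quantity: (two 1.8 fl oz containers = 106.56 mL) + 119 mL = 225.56 mL.
That is within the Category FL passenger aircraft limit of 250 mL.
Category SR quantity: two 2.28 kg packs = 4.56 kg.
That is within the Category SR passenger aircraft limit of 5 kg.
Category FL and Category SR may not share an outer package.

No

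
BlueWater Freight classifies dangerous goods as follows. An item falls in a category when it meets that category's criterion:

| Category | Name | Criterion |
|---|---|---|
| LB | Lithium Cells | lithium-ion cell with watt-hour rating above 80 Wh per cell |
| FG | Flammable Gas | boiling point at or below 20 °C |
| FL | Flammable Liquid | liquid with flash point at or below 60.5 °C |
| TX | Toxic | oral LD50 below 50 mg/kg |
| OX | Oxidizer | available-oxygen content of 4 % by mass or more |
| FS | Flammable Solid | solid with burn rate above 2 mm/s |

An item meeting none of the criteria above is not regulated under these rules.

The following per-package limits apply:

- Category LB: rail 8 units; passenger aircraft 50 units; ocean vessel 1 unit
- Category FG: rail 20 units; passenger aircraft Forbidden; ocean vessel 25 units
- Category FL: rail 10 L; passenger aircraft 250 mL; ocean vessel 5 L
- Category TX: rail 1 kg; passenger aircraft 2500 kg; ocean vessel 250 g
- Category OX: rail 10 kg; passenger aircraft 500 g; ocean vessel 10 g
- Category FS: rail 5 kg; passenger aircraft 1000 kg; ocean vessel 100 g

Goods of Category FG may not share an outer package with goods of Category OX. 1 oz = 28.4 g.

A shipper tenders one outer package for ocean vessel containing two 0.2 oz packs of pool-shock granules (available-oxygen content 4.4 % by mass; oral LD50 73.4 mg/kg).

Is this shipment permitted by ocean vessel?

The pool-shock granules have available-oxygen content 4.4 % by mass, which is ≥ 4 % by mass, so they are Category OX (Oxidizer).
Category OX quantity: two 0.2 oz packs = 11.36 g.
11.36 g exceeds the ocean vessel limit of 10 g for Category OX.

No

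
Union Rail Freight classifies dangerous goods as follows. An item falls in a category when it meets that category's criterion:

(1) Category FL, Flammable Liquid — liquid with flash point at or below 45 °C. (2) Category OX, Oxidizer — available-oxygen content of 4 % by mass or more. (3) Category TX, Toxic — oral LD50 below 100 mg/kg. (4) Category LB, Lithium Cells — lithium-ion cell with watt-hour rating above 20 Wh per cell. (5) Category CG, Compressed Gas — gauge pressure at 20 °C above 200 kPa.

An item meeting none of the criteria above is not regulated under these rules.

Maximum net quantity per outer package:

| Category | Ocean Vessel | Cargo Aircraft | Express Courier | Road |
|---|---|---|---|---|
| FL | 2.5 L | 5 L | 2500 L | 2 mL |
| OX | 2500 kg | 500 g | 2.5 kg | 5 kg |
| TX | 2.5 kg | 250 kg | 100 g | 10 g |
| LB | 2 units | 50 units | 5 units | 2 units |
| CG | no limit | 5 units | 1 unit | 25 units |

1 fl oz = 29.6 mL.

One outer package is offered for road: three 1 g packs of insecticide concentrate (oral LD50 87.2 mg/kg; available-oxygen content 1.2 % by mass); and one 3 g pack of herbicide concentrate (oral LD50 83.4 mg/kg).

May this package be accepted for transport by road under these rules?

Insecticide concentrate: oral LD50 87.2 mg/kg < 100 mg/kg → Category TX (Toxic).
With oral LD50 83.4 mg/kg (< 100 mg/kg), the herbicide concentrate falls in Category TX.
Total Category TX: (three 1 g packs = 3 g) + 3 g = 6 g.
6 g ≤ 10 g (road limit, Category TX) — within limit.

Yes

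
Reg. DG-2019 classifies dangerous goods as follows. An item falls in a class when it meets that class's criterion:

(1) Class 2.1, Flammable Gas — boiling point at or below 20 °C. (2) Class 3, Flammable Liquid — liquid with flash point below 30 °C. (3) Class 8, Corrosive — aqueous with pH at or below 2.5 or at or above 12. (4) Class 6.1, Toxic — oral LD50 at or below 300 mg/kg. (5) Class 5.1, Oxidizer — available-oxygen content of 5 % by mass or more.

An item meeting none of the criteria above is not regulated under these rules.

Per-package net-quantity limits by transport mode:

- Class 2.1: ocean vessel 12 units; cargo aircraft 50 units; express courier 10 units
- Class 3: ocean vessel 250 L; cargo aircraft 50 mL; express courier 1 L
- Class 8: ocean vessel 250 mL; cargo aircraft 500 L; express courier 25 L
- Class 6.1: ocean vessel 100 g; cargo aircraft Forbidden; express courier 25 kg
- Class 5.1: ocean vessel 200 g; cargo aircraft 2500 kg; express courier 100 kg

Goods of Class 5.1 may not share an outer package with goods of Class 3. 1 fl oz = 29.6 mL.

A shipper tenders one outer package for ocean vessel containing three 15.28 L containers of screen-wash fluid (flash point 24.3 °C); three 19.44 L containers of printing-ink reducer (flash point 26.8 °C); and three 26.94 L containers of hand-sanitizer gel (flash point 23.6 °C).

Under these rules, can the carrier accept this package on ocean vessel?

Yes

Screen-wash fluid: flash point 24.3 °C < 30 °C → Class 3 (Flammable Liquid).
Printing-ink reducer: flash point 26.8 °C < 30 °C → Class 3 (Flammable Liquid).
With flash point 23.6 °C (< 30 °C), the hand-sanitizer gel falls in Class 3.
Total Class 3: (three 15.28 L containers = 45.84 L) + (three 19.44 L containers = 58.32 L) + (three 26.94 L containers = 80.82 L) = 184.98 L.
That is within the Class 3 ocean vessel limit of 250 L.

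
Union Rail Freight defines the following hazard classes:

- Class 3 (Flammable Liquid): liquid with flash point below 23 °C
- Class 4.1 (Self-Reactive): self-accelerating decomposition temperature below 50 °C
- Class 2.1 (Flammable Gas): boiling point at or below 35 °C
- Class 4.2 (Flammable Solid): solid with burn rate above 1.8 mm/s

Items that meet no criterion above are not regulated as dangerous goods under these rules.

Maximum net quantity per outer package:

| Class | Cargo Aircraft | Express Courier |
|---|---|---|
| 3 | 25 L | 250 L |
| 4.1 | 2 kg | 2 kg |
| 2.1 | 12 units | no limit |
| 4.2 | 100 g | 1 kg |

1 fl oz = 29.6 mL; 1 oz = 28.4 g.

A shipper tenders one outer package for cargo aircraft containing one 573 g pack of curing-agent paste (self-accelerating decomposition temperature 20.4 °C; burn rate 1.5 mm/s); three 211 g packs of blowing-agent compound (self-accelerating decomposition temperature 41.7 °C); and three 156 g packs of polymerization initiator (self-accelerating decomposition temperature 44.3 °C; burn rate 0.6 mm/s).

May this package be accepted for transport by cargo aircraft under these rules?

Yes

The curing-agent paste has self-accelerating decomposition temperature 20.4 °C, which is < 50 °C, so it is Class 4.1 (Self-Reactive).
The blowing-agent compound has self-accelerating decomposition temperature 41.7 °C, which is < 50 °C, so it is Class 4.1 (Self-Reactive).
With self-accelerating decomposition temperature 44.3 °C (< 50 °C), the polymerization initiator falls in Class 4.1.
Total Class 4.1: 573 g + (three 211 g packs = 633 g) + (three 156 g packs = 468 g) = 1.674 kg.
1.674 kg is within the cargo aircraft limit of 2 kg for Class 4.1.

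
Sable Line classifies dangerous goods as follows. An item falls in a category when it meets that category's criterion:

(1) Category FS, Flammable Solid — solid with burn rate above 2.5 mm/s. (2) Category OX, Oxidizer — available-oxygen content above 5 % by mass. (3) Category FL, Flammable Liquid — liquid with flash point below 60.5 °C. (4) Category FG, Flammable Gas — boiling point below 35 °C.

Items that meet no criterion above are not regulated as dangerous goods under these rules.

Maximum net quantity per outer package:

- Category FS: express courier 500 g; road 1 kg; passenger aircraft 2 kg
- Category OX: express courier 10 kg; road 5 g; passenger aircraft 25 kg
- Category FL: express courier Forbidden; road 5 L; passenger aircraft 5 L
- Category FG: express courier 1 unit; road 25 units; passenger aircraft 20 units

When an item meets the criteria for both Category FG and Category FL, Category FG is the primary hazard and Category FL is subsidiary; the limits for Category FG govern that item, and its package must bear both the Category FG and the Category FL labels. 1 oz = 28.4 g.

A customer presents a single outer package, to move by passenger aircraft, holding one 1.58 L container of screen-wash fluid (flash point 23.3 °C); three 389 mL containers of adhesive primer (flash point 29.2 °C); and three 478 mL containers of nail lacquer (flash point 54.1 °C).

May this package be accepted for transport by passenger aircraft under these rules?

Screen-wash fluid: flash point 23.3 °C < 60.5 °C → Category FL (Flammable Liquid).
With flash point 29.2 °C (< 60.5 °C), the adhesive primer falls in Category FL.
Nail lacquer: flash point 54.1 °C < 60.5 °C → Category FL (Flammable Liquid).
Category FL net quantity: 1.58 L + (three 389 mL containers = 1.167 L) + (three 478 mL containers = 1.434 L) = 4.181 L.
That is within the Category FL passenger aircraft limit of 5 L.

Yes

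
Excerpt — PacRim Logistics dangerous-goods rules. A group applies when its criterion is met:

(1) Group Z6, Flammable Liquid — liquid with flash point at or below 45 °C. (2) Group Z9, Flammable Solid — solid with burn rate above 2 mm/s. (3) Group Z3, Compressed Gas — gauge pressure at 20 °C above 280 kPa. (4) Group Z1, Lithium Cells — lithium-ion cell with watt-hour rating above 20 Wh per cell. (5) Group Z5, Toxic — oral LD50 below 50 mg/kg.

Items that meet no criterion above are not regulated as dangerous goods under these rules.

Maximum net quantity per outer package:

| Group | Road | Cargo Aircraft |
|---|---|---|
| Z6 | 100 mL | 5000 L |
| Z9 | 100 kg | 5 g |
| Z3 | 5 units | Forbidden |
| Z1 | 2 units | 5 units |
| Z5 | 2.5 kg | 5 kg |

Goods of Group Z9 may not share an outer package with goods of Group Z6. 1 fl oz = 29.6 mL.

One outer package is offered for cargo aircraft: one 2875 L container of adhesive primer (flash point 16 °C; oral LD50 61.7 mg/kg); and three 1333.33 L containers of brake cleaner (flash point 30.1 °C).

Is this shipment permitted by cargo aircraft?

Adhesive primer: flash point 16 °C ≤ 45 °C → Group Z6 (Flammable Liquid).
Brake cleaner: flash point 30.1 °C ≤ 45 °C → Group Z6 (Flammable Liquid).
Total Group Z6: 2875 L + (three 1333.33 L containers = 3999.99 L) = 6874.99 L.
6874.99 L exceeds the cargo aircraft limit of 5000 L for Group Z6.

No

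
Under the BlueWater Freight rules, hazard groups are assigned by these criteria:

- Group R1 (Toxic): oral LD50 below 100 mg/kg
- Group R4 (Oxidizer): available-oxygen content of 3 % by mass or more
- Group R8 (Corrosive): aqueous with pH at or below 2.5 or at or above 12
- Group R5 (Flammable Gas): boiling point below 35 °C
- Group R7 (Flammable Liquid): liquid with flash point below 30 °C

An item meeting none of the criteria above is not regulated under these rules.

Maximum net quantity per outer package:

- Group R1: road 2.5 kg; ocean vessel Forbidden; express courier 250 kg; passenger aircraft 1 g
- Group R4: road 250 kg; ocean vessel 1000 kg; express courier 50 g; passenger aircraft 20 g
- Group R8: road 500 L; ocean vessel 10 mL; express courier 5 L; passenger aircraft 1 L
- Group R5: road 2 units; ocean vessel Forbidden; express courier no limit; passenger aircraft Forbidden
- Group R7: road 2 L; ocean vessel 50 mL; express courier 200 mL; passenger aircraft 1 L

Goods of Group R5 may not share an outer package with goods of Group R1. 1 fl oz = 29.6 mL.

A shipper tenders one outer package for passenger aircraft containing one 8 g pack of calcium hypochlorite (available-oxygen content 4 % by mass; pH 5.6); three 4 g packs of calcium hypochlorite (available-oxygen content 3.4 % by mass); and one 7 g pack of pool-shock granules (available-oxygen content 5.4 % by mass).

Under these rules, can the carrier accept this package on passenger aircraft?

With available-oxygen content 4 % by mass (≥ 3 % by mass), the calcium hypochlorite falls in Group R4.
The calcium hypochlorite has available-oxygen content 3.4 % by mass, which is ≥ 3 % by mass, so it is Group R4 (Oxidizer).
Available-oxygen content 5.4 % by mass meets the Group R4 criterion (Oxidizer), so the pool-shock granules are Group R4.
Group R4 net quantity: 8 g + (three 4 g packs = 12 g) + 7 g = 27 g.
27 g exceeds the passenger aircraft limit of 20 g for Group R4.

No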